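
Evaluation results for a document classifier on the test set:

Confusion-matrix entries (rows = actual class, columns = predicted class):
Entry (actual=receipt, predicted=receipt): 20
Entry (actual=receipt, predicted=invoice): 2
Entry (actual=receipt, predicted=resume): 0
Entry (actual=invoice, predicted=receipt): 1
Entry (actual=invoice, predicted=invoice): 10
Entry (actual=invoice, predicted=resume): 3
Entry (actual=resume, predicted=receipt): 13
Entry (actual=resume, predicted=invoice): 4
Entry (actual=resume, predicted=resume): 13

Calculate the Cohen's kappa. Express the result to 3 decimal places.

0.477

Observed agreement pₒ = trace/N = 43/66 = 0.6515
Expected agreement pₑ = Σ (rowᵢ·colᵢ)/N² = (22·34 + 14·16 + 30·16)/66² = 0.3333
κ = (pₒ − pₑ)/(1 − pₑ) = (0.6515 − 0.3333)/(1 − 0.3333) = 0.477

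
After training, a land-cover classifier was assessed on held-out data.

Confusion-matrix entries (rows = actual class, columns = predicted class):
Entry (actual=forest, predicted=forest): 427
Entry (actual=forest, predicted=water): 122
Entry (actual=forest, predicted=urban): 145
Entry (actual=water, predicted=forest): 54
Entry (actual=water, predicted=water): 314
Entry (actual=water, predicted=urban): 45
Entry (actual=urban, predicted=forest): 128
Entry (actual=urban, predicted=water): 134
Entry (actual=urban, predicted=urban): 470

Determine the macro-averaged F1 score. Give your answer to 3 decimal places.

Per-class F1 score (2·TP/(2·TP+FP+FN)):
  forest: TP=427, FP=54+128=182, FN=122+145=267 → 854/1303 = 0.6554
  water: TP=314, FP=122+134=256, FN=54+45=99 → 628/983 = 0.6389
  urban: TP=470, FP=145+45=190, FN=128+134=262 → 940/1392 = 0.6753
Macro-F1 score = mean = (0.6554 + 0.6389 + 0.6753) / 3 = 0.657

0.657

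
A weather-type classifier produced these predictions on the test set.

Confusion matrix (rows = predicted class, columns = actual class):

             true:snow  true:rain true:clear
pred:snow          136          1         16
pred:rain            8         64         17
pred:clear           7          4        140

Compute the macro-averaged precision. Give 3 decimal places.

Per-class precision (TP/(TP+FP)):
  snow: TP=136, FP=1+16=17 → 136/153 = 0.8889
  rain: TP=64, FP=8+17=25 → 64/89 = 0.7191
  clear: TP=140, FP=7+4=11 → 140/151 = 0.9272
Macro-precision = mean = (0.8889 + 0.7191 + 0.9272) / 3 = 0.845

0.845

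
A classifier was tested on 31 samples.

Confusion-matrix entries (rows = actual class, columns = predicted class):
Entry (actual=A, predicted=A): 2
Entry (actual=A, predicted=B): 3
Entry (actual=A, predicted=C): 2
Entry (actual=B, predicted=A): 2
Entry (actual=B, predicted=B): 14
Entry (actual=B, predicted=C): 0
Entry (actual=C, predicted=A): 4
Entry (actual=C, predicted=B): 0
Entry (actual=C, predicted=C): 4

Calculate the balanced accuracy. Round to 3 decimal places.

0.554

Balanced accuracy = mean of per-class recall.
  A: recall = 2/7 = 0.2857
  B: recall = 14/16 = 0.8750
  C: recall = 4/8 = 0.5000
Mean = (0.2857 + 0.8750 + 0.5000) / 3 = 0.554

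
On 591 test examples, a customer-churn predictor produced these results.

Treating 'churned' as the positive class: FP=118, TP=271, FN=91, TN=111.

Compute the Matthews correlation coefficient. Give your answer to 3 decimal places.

MCC = (TP·TN − FP·FN) / √((TP+FP)(TP+FN)(TN+FP)(TN+FN))
Numerator = 271·111 − 118·91 = 19343
Denominator = √(389·362·229·202) = √6513959044 = 80709.1014
MCC = 19343 / 80709.1014 = 0.240

0.240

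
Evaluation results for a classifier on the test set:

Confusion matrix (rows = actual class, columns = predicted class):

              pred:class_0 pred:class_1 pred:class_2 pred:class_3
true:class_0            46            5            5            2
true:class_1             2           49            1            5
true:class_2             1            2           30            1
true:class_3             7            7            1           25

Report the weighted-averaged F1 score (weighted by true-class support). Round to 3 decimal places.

Per-class F1 score (2·TP/(2·TP+FP+FN)):
  class_0: TP=46, FP=2+1+7=10, FN=5+5+2=12 → 92/114 = 0.8070
  class_1: TP=49, FP=5+2+7=14, FN=2+1+5=8 → 98/120 = 0.8167
  class_2: TP=30, FP=5+1+1=7, FN=1+2+1=4 → 60/71 = 0.8451
  class_3: TP=25, FP=2+5+1=8, FN=7+7+1=15 → 50/73 = 0.6849
Weighted-F1 score = Σ (supportᵢ/N)·F1 scoreᵢ with N=189: (58/189)·0.8070 + (57/189)·0.8167 + (34/189)·0.8451 + (40/189)·0.6849 = 0.791

0.791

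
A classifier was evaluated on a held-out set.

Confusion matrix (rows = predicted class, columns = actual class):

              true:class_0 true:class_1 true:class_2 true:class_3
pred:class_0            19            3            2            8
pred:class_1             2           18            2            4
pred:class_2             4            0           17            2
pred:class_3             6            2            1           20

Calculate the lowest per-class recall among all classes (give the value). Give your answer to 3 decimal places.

0.588

Per-class recall (TP/(TP+FN)):
  class_0: TP=19, FN=2+4+6=12 → 19/31 = 0.6129
  class_1: TP=18, FN=3+0+2=5 → 18/23 = 0.7826
  class_2: TP=17, FN=2+2+1=5 → 17/22 = 0.7727
  class_3: TP=20, FN=8+4+2=14 → 20/34 = 0.5882
Lowest is class 'class_3' with recall = 0.588.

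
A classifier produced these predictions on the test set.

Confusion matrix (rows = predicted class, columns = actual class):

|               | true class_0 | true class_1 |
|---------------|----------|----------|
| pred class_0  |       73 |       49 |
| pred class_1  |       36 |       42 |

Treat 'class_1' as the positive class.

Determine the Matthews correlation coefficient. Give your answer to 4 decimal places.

0.1340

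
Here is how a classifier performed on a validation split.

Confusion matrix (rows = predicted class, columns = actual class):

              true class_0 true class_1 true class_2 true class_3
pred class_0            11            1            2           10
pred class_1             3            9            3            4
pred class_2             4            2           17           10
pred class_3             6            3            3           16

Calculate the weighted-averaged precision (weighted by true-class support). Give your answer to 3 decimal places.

Per-class precision (TP/(TP+FP)):
  class_0: TP=11, FP=1+2+10=13 → 11/24 = 0.4583
  class_1: TP=9, FP=3+3+4=10 → 9/19 = 0.4737
  class_2: TP=17, FP=4+2+10=16 → 17/33 = 0.5152
  class_3: TP=16, FP=6+3+3=12 → 16/28 = 0.5714
Weighted-precision = Σ (supportᵢ/N)·precisionᵢ with N=104: (24/104)·0.4583 + (15/104)·0.4737 + (25/104)·0.5152 + (40/104)·0.5714 = 0.518

0.518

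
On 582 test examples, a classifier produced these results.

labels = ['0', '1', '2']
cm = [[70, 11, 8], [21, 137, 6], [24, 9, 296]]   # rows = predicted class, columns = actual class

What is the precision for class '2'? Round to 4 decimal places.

0.8997

Treat '2' as positive and all other classes as negative.
precision = TP/(TP+FP).
2: TP=296, FP=24+9=33 → 296/329 = 0.89970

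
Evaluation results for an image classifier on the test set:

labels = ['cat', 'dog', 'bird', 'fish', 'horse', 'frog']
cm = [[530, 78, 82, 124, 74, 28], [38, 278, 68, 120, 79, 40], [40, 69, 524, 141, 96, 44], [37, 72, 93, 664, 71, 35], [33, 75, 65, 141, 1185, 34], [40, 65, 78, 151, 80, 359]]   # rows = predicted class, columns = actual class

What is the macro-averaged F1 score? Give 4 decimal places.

0.5909

Per-class F1 score (2·TP/(2·TP+FP+FN)):
  cat: TP=530, FP=78+82+124+74+28=386, FN=38+40+37+33+40=188 → 1060/1634 = 0.64871
  dog: TP=278, FP=38+68+120+79+40=345, FN=78+69+72+75+65=359 → 556/1260 = 0.44127
  bird: TP=524, FP=40+69+141+96+44=390, FN=82+68+93+65+78=386 → 1048/1824 = 0.57456
  fish: TP=664, FP=37+72+93+71+35=308, FN=124+120+141+141+151=677 → 1328/2313 = 0.57415
  horse: TP=1185, FP=33+75+65+141+34=348, FN=74+79+96+71+80=400 → 2370/3118 = 0.76010
  frog: TP=359, FP=40+65+78+151+80=414, FN=28+40+44+35+34=181 → 718/1313 = 0.54684
Macro-F1 score = mean = (0.64871 + 0.44127 + 0.57456 + 0.57415 + 0.76010 + 0.54684) / 6 = 0.5909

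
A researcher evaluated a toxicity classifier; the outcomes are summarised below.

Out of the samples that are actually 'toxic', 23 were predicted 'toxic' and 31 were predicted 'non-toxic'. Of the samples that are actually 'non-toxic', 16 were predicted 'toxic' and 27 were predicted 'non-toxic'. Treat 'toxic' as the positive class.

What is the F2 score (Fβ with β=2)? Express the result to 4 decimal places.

Fβ = (1+β²)·TP / ((1+β²)·TP + β²·FN + FP), with β²=4
= 5·23 / (5·23 + 4·31 + 16) = 0.4510

0.4510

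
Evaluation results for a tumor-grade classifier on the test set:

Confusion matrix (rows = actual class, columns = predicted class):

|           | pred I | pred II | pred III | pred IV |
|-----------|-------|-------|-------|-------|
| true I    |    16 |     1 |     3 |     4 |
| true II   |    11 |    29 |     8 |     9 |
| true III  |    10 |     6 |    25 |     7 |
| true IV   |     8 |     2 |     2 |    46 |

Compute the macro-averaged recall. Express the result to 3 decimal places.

Per-class recall (TP/(TP+FN)):
  I: TP=16, FN=1+3+4=8 → 16/24 = 0.6667
  II: TP=29, FN=11+8+9=28 → 29/57 = 0.5088
  III: TP=25, FN=10+6+7=23 → 25/48 = 0.5208
  IV: TP=46, FN=8+2+2=12 → 46/58 = 0.7931
Macro-recall = mean = (0.6667 + 0.5088 + 0.5208 + 0.7931) / 4 = 0.622

0.622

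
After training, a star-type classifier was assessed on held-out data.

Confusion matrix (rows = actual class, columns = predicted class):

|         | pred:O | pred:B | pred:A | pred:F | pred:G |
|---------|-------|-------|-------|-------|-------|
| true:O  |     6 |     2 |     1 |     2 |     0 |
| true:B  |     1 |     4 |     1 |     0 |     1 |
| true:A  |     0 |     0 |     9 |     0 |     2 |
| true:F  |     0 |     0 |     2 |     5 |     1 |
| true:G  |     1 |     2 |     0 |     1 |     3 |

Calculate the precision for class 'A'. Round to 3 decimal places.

0.692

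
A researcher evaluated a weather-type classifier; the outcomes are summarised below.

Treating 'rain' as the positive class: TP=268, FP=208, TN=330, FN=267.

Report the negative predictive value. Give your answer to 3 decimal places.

0.553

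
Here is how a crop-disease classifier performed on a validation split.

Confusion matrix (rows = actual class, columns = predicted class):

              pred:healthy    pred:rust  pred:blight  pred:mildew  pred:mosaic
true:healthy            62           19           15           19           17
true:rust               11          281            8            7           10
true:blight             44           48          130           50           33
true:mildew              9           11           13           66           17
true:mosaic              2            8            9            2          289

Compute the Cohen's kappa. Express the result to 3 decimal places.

Observed agreement pₒ = trace/N = 828/1180 = 0.7017
Expected agreement pₑ = Σ (rowᵢ·colᵢ)/N² = (132·128 + 317·367 + 305·175 + 116·144 + 310·366)/1180² = 0.2275
κ = (pₒ − pₑ)/(1 − pₑ) = (0.7017 − 0.2275)/(1 − 0.2275) = 0.614

0.614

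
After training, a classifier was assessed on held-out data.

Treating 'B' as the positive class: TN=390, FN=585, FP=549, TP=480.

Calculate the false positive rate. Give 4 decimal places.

0.5847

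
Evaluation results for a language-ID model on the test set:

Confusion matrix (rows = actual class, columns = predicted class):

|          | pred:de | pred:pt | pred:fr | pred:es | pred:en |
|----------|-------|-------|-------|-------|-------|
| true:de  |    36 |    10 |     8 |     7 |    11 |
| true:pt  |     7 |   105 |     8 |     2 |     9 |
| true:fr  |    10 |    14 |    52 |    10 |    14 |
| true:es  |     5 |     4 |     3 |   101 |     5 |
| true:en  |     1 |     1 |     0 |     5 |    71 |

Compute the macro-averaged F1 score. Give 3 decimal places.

0.707

Per-class F1 score (2·TP/(2·TP+FP+FN)):
  de: TP=36, FP=7+10+5+1=23, FN=10+8+7+11=36 → 72/131 = 0.5496
  pt: TP=105, FP=10+14+4+1=29, FN=7+8+2+9=26 → 210/265 = 0.7925
  fr: TP=52, FP=8+8+3+0=19, FN=10+14+10+14=48 → 104/171 = 0.6082
  es: TP=101, FP=7+2+10+5=24, FN=5+4+3+5=17 → 202/243 = 0.8313
  en: TP=71, FP=11+9+14+5=39, FN=1+1+0+5=7 → 142/188 = 0.7553
Macro-F1 score = mean = (0.5496 + 0.7925 + 0.6082 + 0.8313 + 0.7553) / 5 = 0.707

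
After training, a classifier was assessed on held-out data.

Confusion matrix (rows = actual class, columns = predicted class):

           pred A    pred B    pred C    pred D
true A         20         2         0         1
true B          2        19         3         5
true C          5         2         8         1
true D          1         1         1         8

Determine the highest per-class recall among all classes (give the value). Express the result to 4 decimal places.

0.8696

Per-class recall (TP/(TP+FN)):
  A: TP=20, FN=2+0+1=3 → 20/23 = 0.86957
  B: TP=19, FN=2+3+5=10 → 19/29 = 0.65517
  C: TP=8, FN=5+2+1=8 → 8/16 = 0.50000
  D: TP=8, FN=1+1+1=3 → 8/11 = 0.72727
Highest is class 'A' with recall = 0.8696.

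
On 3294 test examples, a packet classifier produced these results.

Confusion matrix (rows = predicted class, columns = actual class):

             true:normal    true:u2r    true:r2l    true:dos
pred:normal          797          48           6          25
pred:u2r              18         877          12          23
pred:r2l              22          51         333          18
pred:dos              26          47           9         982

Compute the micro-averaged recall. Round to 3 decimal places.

Micro-averaging pools counts across classes: ΣTP=2989, ΣFP=305, ΣFN=305.
Micro-recall = TP/(TP+FN) on pooled counts = 0.907 (equals overall accuracy in single-label multiclass).

0.907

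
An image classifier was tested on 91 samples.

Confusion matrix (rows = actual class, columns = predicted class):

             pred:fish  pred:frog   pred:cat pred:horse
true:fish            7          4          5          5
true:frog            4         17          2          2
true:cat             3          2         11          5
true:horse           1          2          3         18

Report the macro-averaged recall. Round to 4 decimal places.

0.5718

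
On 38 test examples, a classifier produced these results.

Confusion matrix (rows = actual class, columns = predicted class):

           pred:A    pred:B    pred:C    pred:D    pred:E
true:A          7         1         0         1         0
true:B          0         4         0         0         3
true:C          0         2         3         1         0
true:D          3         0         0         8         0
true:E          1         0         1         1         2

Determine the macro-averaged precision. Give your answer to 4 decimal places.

0.6170

Per-class precision (TP/(TP+FP)):
  A: TP=7, FP=0+0+3+1=4 → 7/11 = 0.63636
  B: TP=4, FP=1+2+0+0=3 → 4/7 = 0.57143
  C: TP=3, FP=0+0+0+1=1 → 3/4 = 0.75000
  D: TP=8, FP=1+0+1+1=3 → 8/11 = 0.72727
  E: TP=2, FP=0+3+0+0=3 → 2/5 = 0.40000
Macro-precision = mean = (0.63636 + 0.57143 + 0.75000 + 0.72727 + 0.40000) / 5 = 0.6170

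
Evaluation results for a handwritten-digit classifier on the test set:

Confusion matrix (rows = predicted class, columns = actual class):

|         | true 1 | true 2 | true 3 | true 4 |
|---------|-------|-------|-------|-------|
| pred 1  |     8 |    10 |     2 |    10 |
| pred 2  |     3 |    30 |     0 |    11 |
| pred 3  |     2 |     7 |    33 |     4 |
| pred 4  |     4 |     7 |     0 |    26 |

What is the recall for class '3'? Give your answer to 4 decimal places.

0.9429

Treat '3' as positive and all other classes as negative.
recall = TP/(TP+FN).
3: TP=33, FN=2+0+0=2 → 33/35 = 0.94286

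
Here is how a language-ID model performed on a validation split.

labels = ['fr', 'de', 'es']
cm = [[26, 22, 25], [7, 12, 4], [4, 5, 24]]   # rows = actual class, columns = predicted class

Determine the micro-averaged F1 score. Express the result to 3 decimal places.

0.481

Micro-averaging pools counts across classes: ΣTP=62, ΣFP=67, ΣFN=67.
Micro-F1 score = 2·TP/(2·TP+FP+FN) on pooled counts = 0.481 (equals overall accuracy in single-label multiclass).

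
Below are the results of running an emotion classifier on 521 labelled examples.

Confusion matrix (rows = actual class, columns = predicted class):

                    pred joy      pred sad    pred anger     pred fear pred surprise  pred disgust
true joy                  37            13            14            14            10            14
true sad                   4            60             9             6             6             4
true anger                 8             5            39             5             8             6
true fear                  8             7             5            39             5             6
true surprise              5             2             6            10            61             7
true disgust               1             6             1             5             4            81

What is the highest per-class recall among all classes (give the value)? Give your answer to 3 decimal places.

Per-class recall (TP/(TP+FN)):
  joy: TP=37, FN=13+14+14+10+14=65 → 37/102 = 0.3627
  sad: TP=60, FN=4+9+6+6+4=29 → 60/89 = 0.6742
  anger: TP=39, FN=8+5+5+8+6=32 → 39/71 = 0.5493
  fear: TP=39, FN=8+7+5+5+6=31 → 39/70 = 0.5571
  surprise: TP=61, FN=5+2+6+10+7=30 → 61/91 = 0.6703
  disgust: TP=81, FN=1+6+1+5+4=17 → 81/98 = 0.8265
Highest is class 'disgust' with recall = 0.827.

0.827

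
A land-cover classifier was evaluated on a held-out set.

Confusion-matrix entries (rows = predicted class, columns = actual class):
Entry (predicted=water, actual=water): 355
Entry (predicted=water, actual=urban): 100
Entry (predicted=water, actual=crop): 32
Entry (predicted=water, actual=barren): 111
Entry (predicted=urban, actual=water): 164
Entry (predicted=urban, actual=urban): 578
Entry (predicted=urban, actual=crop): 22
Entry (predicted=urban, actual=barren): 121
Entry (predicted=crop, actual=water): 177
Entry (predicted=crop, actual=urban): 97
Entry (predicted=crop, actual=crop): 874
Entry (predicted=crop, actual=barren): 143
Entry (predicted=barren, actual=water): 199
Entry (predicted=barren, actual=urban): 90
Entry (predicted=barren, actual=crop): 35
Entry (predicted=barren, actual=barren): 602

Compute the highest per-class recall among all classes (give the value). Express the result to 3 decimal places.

0.908

Per-class recall (TP/(TP+FN)):
  water: TP=355, FN=164+177+199=540 → 355/895 = 0.3966
  urban: TP=578, FN=100+97+90=287 → 578/865 = 0.6682
  crop: TP=874, FN=32+22+35=89 → 874/963 = 0.9076
  barren: TP=602, FN=111+121+143=375 → 602/977 = 0.6162
Highest is class 'crop' with recall = 0.908.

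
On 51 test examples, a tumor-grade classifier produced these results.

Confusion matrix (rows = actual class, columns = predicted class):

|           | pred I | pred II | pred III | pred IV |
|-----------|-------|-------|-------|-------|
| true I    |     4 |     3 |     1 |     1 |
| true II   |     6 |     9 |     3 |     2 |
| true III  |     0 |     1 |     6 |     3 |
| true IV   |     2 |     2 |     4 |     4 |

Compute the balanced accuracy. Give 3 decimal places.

Balanced accuracy = mean of per-class recall.
  I: recall = 4/9 = 0.4444
  II: recall = 9/20 = 0.4500
  III: recall = 6/10 = 0.6000
  IV: recall = 4/12 = 0.3333
Mean = (0.4444 + 0.4500 + 0.6000 + 0.3333) / 4 = 0.457

0.457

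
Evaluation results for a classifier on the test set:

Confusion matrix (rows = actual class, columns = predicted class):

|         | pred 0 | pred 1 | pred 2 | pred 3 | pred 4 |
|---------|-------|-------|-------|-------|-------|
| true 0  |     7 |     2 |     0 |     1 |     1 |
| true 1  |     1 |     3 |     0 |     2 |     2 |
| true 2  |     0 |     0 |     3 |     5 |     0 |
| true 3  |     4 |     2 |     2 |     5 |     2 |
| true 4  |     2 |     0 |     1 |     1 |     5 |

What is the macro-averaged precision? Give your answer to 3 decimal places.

0.457

Per-class precision (TP/(TP+FP)):
  0: TP=7, FP=1+0+4+2=7 → 7/14 = 0.5000
  1: TP=3, FP=2+0+2+0=4 → 3/7 = 0.4286
  2: TP=3, FP=0+0+2+1=3 → 3/6 = 0.5000
  3: TP=5, FP=1+2+5+1=9 → 5/14 = 0.3571
  4: TP=5, FP=1+2+0+2=5 → 5/10 = 0.5000
Macro-precision = mean = (0.5000 + 0.4286 + 0.5000 + 0.3571 + 0.5000) / 5 = 0.457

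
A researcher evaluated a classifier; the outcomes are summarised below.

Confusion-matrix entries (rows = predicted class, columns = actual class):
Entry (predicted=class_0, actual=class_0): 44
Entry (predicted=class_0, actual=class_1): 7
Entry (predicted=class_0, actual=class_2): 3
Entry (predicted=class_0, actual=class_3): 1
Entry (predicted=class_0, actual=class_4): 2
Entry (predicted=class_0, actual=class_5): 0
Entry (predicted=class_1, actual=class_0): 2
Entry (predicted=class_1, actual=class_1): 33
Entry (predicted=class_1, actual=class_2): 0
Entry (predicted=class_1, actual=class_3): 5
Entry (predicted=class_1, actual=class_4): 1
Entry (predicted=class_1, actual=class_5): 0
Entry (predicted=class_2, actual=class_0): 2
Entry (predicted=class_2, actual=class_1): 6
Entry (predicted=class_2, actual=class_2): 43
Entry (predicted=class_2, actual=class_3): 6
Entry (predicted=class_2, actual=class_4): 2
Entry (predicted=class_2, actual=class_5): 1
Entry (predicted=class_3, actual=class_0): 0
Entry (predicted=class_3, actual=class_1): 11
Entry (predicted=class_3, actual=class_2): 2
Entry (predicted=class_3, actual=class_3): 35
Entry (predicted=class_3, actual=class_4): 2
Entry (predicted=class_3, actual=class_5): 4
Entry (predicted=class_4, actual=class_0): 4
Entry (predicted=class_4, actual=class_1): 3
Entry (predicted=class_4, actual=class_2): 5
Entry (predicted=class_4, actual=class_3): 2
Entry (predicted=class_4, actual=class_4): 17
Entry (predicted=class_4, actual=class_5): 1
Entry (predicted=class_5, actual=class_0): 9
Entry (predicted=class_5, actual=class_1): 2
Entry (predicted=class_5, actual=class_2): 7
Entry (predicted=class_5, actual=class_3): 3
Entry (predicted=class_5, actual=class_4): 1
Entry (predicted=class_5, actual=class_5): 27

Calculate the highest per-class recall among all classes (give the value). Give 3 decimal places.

0.818

Per-class recall (TP/(TP+FN)):
  class_0: TP=44, FN=2+2+0+4+9=17 → 44/61 = 0.7213
  class_1: TP=33, FN=7+6+11+3+2=29 → 33/62 = 0.5323
  class_2: TP=43, FN=3+0+2+5+7=17 → 43/60 = 0.7167
  class_3: TP=35, FN=1+5+6+2+3=17 → 35/52 = 0.6731
  class_4: TP=17, FN=2+1+2+2+1=8 → 17/25 = 0.6800
  class_5: TP=27, FN=0+0+1+4+1=6 → 27/33 = 0.8182
Highest is class 'class_5' with recall = 0.818.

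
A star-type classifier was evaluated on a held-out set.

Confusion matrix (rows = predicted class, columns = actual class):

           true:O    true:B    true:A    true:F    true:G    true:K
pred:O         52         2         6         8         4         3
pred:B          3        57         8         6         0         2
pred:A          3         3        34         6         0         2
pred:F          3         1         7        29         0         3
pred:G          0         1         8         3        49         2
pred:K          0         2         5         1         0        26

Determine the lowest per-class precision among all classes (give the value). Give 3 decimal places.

Per-class precision (TP/(TP+FP)):
  O: TP=52, FP=2+6+8+4+3=23 → 52/75 = 0.6933
  B: TP=57, FP=3+8+6+0+2=19 → 57/76 = 0.7500
  A: TP=34, FP=3+3+6+0+2=14 → 34/48 = 0.7083
  F: TP=29, FP=3+1+7+0+3=14 → 29/43 = 0.6744
  G: TP=49, FP=0+1+8+3+2=14 → 49/63 = 0.7778
  K: TP=26, FP=0+2+5+1+0=8 → 26/34 = 0.7647
Lowest is class 'F' with precision = 0.674.

0.674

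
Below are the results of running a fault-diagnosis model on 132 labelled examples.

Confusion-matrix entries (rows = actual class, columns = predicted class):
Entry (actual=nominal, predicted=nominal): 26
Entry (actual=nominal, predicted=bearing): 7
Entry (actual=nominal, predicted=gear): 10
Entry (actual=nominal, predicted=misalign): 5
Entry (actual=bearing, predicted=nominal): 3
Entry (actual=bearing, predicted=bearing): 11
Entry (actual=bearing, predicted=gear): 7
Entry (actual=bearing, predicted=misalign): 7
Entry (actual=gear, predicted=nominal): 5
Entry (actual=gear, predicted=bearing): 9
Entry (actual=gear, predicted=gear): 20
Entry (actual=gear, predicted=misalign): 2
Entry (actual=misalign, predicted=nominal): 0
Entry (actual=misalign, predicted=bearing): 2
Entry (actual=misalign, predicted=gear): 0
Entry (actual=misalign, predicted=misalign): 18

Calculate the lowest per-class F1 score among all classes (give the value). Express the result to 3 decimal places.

0.386

Per-class F1 score (2·TP/(2·TP+FP+FN)):
  nominal: TP=26, FP=3+5+0=8, FN=7+10+5=22 → 52/82 = 0.6341
  bearing: TP=11, FP=7+9+2=18, FN=3+7+7=17 → 22/57 = 0.3860
  gear: TP=20, FP=10+7+0=17, FN=5+9+2=16 → 40/73 = 0.5479
  misalign: TP=18, FP=5+7+2=14, FN=0+2+0=2 → 36/52 = 0.6923
Lowest is class 'bearing' with F1 score = 0.386.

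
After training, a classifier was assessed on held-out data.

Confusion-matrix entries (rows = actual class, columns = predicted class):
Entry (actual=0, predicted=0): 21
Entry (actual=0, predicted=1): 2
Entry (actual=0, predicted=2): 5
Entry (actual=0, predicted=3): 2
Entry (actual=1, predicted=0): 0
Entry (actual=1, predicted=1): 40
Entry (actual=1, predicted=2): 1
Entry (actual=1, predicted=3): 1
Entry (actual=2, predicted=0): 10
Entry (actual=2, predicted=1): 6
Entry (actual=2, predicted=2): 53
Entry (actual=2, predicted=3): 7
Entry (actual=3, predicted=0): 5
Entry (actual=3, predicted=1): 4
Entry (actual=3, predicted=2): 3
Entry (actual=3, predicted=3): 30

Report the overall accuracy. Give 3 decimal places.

Accuracy = trace / total = (21+40+53+30=144) / 190 = 144/190 = 0.758

0.758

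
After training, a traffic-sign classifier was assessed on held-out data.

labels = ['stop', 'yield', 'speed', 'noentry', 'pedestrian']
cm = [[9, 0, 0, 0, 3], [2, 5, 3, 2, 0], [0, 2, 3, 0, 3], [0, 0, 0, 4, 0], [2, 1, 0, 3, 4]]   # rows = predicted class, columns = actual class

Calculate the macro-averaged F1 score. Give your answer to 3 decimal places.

Per-class F1 score (2·TP/(2·TP+FP+FN)):
  stop: TP=9, FP=0+0+0+3=3, FN=2+0+0+2=4 → 18/25 = 0.7200
  yield: TP=5, FP=2+3+2+0=7, FN=0+2+0+1=3 → 10/20 = 0.5000
  speed: TP=3, FP=0+2+0+3=5, FN=0+3+0+0=3 → 6/14 = 0.4286
  noentry: TP=4, FP=0+0+0+0=0, FN=0+2+0+3=5 → 8/13 = 0.6154
  pedestrian: TP=4, FP=2+1+0+3=6, FN=3+0+3+0=6 → 8/20 = 0.4000
Macro-F1 score = mean = (0.7200 + 0.5000 + 0.4286 + 0.6154 + 0.4000) / 5 = 0.533

0.533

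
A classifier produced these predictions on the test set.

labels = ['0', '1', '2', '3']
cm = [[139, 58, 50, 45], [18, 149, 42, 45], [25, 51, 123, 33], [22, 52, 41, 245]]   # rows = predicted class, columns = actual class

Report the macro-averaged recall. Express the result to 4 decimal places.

0.5771

Per-class recall (TP/(TP+FN)):
  0: TP=139, FN=18+25+22=65 → 139/204 = 0.68137
  1: TP=149, FN=58+51+52=161 → 149/310 = 0.48065
  2: TP=123, FN=50+42+41=133 → 123/256 = 0.48047
  3: TP=245, FN=45+45+33=123 → 245/368 = 0.66576
Macro-recall = mean = (0.68137 + 0.48065 + 0.48047 + 0.66576) / 4 = 0.5771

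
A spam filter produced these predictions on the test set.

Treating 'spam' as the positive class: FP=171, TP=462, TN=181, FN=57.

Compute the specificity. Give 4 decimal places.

Specificity = TN/(TN+FP) = 181/(181+171) = 0.5142

0.5142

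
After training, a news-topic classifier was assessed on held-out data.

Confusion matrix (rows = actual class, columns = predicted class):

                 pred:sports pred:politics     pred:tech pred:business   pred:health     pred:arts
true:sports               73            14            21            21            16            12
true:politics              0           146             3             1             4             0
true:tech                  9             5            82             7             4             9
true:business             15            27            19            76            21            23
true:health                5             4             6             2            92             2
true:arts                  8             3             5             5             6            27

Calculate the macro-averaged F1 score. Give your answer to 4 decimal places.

Per-class F1 score (2·TP/(2·TP+FP+FN)):
  sports: TP=73, FP=0+9+15+5+8=37, FN=14+21+21+16+12=84 → 146/267 = 0.54682
  politics: TP=146, FP=14+5+27+4+3=53, FN=0+3+1+4+0=8 → 292/353 = 0.82720
  tech: TP=82, FP=21+3+19+6+5=54, FN=9+5+7+4+9=34 → 164/252 = 0.65079
  business: TP=76, FP=21+1+7+2+5=36, FN=15+27+19+21+23=105 → 152/293 = 0.51877
  health: TP=92, FP=16+4+4+21+6=51, FN=5+4+6+2+2=19 → 184/254 = 0.72441
  arts: TP=27, FP=12+0+9+23+2=46, FN=8+3+5+5+6=27 → 54/127 = 0.42520
Macro-F1 score = mean = (0.54682 + 0.82720 + 0.65079 + 0.51877 + 0.72441 + 0.42520) / 6 = 0.6155

0.6155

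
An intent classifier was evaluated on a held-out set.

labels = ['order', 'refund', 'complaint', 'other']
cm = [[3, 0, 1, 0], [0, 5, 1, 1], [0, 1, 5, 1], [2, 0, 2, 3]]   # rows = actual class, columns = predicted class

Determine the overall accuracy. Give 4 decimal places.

Accuracy = trace / total = (3+5+5+3=16) / 25 = 16/25 = 0.6400

0.6400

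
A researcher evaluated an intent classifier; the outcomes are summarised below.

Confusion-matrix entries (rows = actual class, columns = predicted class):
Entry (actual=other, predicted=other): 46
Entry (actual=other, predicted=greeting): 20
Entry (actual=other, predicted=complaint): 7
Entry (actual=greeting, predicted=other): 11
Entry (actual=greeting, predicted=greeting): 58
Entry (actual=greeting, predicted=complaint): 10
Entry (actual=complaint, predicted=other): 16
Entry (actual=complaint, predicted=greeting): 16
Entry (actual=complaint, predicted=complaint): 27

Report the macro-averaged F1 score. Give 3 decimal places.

Per-class F1 score (2·TP/(2·TP+FP+FN)):
  other: TP=46, FP=11+16=27, FN=20+7=27 → 92/146 = 0.6301
  greeting: TP=58, FP=20+16=36, FN=11+10=21 → 116/173 = 0.6705
  complaint: TP=27, FP=7+10=17, FN=16+16=32 → 54/103 = 0.5243
Macro-F1 score = mean = (0.6301 + 0.6705 + 0.5243) / 3 = 0.608

0.608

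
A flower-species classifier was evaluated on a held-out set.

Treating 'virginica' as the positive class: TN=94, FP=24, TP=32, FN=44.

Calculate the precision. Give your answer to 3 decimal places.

0.571

Precision = TP/(TP+FP) = 32/(32+24) = 32/56 = 0.571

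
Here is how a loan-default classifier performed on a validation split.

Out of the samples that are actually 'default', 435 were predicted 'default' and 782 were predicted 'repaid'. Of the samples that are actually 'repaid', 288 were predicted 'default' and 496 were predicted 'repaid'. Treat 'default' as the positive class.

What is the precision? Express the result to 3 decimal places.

Precision = TP/(TP+FP) = 435/(435+288) = 435/723 = 0.602

0.602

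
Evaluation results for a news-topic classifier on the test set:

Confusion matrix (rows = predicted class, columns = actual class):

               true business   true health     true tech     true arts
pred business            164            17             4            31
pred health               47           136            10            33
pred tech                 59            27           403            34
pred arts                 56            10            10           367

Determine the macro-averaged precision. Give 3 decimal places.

0.740

Per-class precision (TP/(TP+FP)):
  business: TP=164, FP=17+4+31=52 → 164/216 = 0.7593
  health: TP=136, FP=47+10+33=90 → 136/226 = 0.6018
  tech: TP=403, FP=59+27+34=120 → 403/523 = 0.7706
  arts: TP=367, FP=56+10+10=76 → 367/443 = 0.8284
Macro-precision = mean = (0.7593 + 0.6018 + 0.7706 + 0.8284) / 4 = 0.740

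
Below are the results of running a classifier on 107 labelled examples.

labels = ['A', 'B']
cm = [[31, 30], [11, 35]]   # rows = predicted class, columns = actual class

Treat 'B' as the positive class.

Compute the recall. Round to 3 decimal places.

Recall = TP/(TP+FN) = 35/(35+30) = 35/65 = 0.538

0.538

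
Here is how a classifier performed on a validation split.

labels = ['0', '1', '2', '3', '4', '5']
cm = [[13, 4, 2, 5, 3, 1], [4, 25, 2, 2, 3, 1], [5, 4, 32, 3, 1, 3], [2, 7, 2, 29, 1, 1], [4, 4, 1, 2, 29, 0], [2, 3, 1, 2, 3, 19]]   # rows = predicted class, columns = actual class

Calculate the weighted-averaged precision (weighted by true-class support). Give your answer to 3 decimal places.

Per-class precision (TP/(TP+FP)):
  0: TP=13, FP=4+2+5+3+1=15 → 13/28 = 0.4643
  1: TP=25, FP=4+2+2+3+1=12 → 25/37 = 0.6757
  2: TP=32, FP=5+4+3+1+3=16 → 32/48 = 0.6667
  3: TP=29, FP=2+7+2+1+1=13 → 29/42 = 0.6905
  4: TP=29, FP=4+4+1+2+0=11 → 29/40 = 0.7250
  5: TP=19, FP=2+3+1+2+3=11 → 19/30 = 0.6333
Weighted-precision = Σ (supportᵢ/N)·precisionᵢ with N=225: (30/225)·0.4643 + (47/225)·0.6757 + (40/225)·0.6667 + (43/225)·0.6905 + (40/225)·0.7250 + (25/225)·0.6333 = 0.653

0.653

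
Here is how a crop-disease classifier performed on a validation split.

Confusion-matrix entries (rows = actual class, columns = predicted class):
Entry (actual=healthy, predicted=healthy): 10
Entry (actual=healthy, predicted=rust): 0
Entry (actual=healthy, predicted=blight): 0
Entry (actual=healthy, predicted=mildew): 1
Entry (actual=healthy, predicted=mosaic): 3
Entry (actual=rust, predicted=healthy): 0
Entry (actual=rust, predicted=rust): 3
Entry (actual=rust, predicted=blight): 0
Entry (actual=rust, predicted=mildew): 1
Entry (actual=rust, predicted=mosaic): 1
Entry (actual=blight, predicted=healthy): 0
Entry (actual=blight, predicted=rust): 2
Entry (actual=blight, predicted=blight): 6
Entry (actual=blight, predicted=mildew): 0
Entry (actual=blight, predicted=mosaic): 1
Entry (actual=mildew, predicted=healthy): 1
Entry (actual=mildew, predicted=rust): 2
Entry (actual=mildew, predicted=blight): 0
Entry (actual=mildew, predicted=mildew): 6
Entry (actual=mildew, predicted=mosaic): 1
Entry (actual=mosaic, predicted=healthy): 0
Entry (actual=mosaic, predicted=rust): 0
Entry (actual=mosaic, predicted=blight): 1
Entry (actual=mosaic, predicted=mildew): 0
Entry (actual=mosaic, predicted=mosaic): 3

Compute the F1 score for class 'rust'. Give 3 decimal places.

Treat 'rust' as positive and all other classes as negative.
F1 score = 2·TP/(2·TP+FP+FN).
rust: TP=3, FP=0+2+2+0=4, FN=0+0+1+1=2 → 6/12 = 0.5000

0.500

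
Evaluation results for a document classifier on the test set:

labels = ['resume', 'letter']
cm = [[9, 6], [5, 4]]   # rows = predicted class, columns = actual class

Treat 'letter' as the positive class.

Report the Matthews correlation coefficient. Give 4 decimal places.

0.0436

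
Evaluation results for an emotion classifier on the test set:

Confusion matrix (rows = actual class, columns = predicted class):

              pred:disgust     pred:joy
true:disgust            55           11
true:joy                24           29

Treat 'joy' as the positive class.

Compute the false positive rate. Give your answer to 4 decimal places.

0.1667

FPR = FP/(FP+TN) = 11/(11+55) = 0.1667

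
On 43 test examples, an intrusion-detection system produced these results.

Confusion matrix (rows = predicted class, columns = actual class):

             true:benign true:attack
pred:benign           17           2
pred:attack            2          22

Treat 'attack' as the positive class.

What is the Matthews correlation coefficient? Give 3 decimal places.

MCC = (TP·TN − FP·FN) / √((TP+FP)(TP+FN)(TN+FP)(TN+FN))
Numerator = 22·17 − 2·2 = 370
Denominator = √(24·24·19·19) = √207936 = 456.0000
MCC = 370 / 456.0000 = 0.811

0.811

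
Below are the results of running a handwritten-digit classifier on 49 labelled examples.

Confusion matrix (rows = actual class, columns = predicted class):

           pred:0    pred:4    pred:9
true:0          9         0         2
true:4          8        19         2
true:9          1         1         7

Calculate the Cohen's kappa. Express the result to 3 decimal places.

Observed agreement pₒ = trace/N = 35/49 = 0.7143
Expected agreement pₑ = Σ (rowᵢ·colᵢ)/N² = (11·18 + 29·20 + 9·11)/49² = 0.3653
κ = (pₒ − pₑ)/(1 − pₑ) = (0.7143 − 0.3653)/(1 − 0.3653) = 0.550

0.550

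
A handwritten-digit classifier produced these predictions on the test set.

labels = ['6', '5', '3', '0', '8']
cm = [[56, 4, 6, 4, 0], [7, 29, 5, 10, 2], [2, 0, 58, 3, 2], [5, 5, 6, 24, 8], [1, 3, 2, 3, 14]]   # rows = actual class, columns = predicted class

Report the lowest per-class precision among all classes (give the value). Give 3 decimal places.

Per-class precision (TP/(TP+FP)):
  6: TP=56, FP=7+2+5+1=15 → 56/71 = 0.7887
  5: TP=29, FP=4+0+5+3=12 → 29/41 = 0.7073
  3: TP=58, FP=6+5+6+2=19 → 58/77 = 0.7532
  0: TP=24, FP=4+10+3+3=20 → 24/44 = 0.5455
  8: TP=14, FP=0+2+2+8=12 → 14/26 = 0.5385
Lowest is class '8' with precision = 0.538.

0.538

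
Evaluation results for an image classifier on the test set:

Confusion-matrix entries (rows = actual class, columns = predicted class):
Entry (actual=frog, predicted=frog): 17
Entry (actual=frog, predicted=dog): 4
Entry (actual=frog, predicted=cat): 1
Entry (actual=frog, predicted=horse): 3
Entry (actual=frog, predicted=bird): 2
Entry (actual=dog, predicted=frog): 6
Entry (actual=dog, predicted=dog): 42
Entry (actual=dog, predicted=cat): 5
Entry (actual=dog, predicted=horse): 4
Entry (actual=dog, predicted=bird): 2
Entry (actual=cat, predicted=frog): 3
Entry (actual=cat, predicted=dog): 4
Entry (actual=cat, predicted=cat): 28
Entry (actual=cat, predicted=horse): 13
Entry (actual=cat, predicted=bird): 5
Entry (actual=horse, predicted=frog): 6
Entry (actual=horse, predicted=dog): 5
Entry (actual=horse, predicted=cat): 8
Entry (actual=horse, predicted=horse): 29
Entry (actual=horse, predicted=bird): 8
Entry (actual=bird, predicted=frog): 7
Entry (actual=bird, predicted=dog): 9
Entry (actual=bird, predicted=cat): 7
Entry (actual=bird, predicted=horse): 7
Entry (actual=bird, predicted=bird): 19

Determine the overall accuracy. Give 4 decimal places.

0.5533

Accuracy = trace / total = (17+42+28+29+19=135) / 244 = 135/244 = 0.5533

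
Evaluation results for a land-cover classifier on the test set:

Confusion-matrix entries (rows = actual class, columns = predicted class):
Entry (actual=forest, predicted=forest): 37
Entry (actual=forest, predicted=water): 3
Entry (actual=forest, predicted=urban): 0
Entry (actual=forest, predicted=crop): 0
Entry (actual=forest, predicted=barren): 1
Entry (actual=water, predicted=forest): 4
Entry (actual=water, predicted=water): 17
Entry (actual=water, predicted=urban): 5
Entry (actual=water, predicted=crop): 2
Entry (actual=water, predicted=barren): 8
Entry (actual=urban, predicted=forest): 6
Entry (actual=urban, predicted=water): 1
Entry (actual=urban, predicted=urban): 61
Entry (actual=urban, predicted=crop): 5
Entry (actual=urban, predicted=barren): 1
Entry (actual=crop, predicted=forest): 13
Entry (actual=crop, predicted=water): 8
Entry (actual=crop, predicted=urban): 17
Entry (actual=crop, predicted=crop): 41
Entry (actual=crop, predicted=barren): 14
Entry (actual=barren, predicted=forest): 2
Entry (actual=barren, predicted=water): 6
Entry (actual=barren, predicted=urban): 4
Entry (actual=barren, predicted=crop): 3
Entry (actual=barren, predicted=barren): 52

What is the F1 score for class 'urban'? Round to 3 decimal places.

F1 score = 2·TP/(2·TP+FP+FN).
urban: TP=61, FP=0+5+17+4=26, FN=6+1+5+1=13 → 122/161 = 0.7578

0.758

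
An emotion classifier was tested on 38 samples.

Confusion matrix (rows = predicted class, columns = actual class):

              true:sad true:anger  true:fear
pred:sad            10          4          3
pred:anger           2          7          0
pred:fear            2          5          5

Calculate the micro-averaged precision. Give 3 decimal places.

0.579

Micro-averaging pools counts across classes: ΣTP=22, ΣFP=16, ΣFN=16.
Micro-precision = TP/(TP+FP) on pooled counts = 0.579 (equals overall accuracy in single-label multiclass).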